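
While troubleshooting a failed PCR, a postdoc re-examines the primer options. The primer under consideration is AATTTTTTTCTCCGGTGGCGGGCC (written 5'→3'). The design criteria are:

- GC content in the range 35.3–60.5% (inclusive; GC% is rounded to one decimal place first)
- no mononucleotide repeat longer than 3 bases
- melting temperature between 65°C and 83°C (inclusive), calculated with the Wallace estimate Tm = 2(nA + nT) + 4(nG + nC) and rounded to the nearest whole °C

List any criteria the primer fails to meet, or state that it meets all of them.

Base counts: A=2, T=9, G=7, C=6 (length 24).
GC content: GC 13/24 = 54.2% ✓
homopolymer run: longest run = 7, exceeds 3 ✗
Tm: Tm = 2·11 + 4·13 = 74°C ✓

Fails: homopolymer run.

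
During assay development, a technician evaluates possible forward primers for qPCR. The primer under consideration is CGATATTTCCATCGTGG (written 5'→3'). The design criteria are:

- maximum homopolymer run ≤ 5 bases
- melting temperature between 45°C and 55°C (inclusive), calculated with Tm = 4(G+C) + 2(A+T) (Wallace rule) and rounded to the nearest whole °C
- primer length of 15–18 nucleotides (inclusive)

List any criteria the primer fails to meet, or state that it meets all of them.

Base counts: A=3, T=6, G=4, C=4 (length 17).
homopolymer run: longest run = 3 ✓
Tm: Tm = 2·9 + 4·8 = 50°C ✓
length: length 17 ✓

Meets all criteria.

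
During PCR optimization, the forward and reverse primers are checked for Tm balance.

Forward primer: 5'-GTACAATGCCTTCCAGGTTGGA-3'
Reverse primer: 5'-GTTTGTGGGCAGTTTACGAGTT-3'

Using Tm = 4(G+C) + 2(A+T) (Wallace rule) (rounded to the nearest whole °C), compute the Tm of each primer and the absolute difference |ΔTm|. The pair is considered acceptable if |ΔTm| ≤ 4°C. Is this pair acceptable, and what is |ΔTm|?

|ΔTm| = 2°C; the pair is acceptable.

Forward: A=5 T=6 G=6 C=5 → Tm = 2·11 + 4·11 = 66°C.
Reverse: A=3 T=9 G=8 C=2 → Tm = 2·12 + 4·10 = 64°C.
|ΔTm| = |66 − 64| = 2°C, ≤ 4°C.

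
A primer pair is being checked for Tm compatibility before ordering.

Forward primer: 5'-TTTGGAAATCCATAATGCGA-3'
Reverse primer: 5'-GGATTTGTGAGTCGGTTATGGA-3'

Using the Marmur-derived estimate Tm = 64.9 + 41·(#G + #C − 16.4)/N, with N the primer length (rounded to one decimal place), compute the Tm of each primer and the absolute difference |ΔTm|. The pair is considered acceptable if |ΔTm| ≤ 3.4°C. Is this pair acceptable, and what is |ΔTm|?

|ΔTm| = 7.4°C; the pair is not acceptable.

Forward: G+C = 7, N = 20 → Tm = 64.9 + 41·(7 − 16.4)/20 = 45.6°C.
Reverse: G+C = 10, N = 22 → Tm = 64.9 + 41·(10 − 16.4)/22 = 53.0°C.
|ΔTm| = |45.6 − 53.0| = 7.4°C, > 3.4°C.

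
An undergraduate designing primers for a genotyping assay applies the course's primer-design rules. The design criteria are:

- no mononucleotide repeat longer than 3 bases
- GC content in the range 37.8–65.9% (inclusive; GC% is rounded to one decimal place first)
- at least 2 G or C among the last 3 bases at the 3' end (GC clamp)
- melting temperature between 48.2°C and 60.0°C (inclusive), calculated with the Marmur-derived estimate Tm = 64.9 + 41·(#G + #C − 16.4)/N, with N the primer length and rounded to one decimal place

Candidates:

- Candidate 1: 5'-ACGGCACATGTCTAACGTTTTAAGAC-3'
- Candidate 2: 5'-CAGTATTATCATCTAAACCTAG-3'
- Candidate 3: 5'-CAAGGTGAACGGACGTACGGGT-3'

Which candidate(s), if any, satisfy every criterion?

Candidate 1 (26 nt, A=8 T=7 G=5 C=6): longest run = 4, exceeds 3 ✗; GC 11/26 = 42.3% ✓; 3' end GAC has 2 G/C ✓; Tm = 64.9 + 41·(11 − 16.4)/26 = 56.4°C ✓ — fails.
Candidate 2 (22 nt, A=8 T=7 G=2 C=5): longest run = 3 ✓; GC 7/22 = 31.8%, outside 37.8–65.9% ✗; 3' end TAG has 1 G/C, need ≥2 ✗; Tm = 64.9 + 41·(7 − 16.4)/22 = 47.4°C, outside 48.2–60.0°C ✗ — fails.
Candidate 3 (22 nt, A=6 T=3 G=9 C=4): longest run = 3 ✓; GC 13/22 = 59.1% ✓; 3' end GGT has 2 G/C ✓; Tm = 64.9 + 41·(13 − 16.4)/22 = 58.6°C ✓ — passes.

Candidate 3 only.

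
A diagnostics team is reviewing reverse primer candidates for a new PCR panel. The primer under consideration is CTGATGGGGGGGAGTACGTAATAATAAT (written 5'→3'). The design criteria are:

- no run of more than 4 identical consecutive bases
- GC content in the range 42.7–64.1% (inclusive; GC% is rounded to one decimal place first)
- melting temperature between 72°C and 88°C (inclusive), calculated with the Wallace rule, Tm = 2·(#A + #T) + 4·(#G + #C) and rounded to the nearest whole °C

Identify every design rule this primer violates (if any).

Fails: homopolymer run.

Base counts: A=9, T=7, G=10, C=2 (length 28).
homopolymer run: longest run = 7, exceeds 4 ✗
GC content: GC 12/28 = 42.9% ✓
Tm: Tm = 2·16 + 4·12 = 80°C ✓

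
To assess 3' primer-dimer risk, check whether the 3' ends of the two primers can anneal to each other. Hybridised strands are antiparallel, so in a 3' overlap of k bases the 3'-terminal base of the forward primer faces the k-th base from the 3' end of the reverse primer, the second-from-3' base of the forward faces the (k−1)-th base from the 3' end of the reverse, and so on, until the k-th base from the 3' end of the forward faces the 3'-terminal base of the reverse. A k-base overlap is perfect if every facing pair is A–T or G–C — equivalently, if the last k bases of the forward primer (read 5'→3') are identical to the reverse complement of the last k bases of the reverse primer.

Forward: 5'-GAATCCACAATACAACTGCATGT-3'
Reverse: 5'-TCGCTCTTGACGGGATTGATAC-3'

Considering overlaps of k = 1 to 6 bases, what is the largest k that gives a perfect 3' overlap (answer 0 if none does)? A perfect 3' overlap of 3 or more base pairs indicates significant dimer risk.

Last 6 bases (5'→3') — forward …GCATGT, reverse …TGATAC.
Reverse complement of the reverse primer's last 6 bases: GTATCA; its first k bases are the reverse complement of the reverse primer's last k bases, so a perfect k-base overlap needs the forward primer's last k bases to equal them.
Comparing (forward last k vs required): k=1: T vs G ✗; k=2: GT vs GT ✓; k=3: TGT vs GTA ✗; k=4: ATGT vs GTAT ✗; k=5: CATGT vs GTATC ✗; k=6: GCATGT vs GTATCA ✗.
Only k = 2 is perfect, so the longest perfect 3' overlap is 2.

Longest perfect overlap: 2 complementary base pairs; below the dimer-risk threshold (threshold 3).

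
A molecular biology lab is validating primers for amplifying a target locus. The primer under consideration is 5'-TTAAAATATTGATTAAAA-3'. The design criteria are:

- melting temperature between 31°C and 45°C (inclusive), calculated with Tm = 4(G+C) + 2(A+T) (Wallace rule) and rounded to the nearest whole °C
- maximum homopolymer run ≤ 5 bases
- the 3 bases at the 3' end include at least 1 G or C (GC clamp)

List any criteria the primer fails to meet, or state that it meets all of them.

Fails: GC clamp.

Base counts: A=10, T=7, G=1, C=0 (length 18).
Tm: Tm = 2·17 + 4·1 = 38°C ✓
homopolymer run: longest run = 4 ✓
GC clamp: 3' end AAA has 0 G/C, need ≥1 ✗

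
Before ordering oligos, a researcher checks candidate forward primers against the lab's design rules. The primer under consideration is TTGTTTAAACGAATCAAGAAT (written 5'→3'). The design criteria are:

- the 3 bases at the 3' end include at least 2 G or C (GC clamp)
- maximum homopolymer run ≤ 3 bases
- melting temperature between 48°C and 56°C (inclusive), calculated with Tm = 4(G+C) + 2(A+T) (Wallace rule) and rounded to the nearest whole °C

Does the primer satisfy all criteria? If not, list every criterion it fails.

Fails: GC clamp.

Base counts: A=9, T=7, G=3, C=2 (length 21).
GC clamp: 3' end AAT has 0 G/C, need ≥2 ✗
homopolymer run: longest run = 3 ✓
Tm: Tm = 2·16 + 4·5 = 52°C ✓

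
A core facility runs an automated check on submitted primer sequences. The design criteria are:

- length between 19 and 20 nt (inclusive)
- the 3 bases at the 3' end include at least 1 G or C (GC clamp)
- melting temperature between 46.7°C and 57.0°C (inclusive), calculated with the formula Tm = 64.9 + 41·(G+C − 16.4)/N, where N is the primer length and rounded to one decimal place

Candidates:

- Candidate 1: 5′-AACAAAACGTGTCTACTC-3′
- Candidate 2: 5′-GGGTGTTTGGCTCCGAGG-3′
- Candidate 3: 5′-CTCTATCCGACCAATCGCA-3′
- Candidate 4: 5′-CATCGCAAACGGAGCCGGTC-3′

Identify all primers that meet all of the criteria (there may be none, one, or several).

Candidate 1 (18 nt, A=7 T=4 G=2 C=5): length 18, outside 19–20 ✗; 3' end CTC has 2 G/C ✓; Tm = 64.9 + 41·(7 − 16.4)/18 = 43.5°C, outside 46.7–57.0°C ✗ — fails.
Candidate 2 (18 nt, A=1 T=5 G=9 C=3): length 18, outside 19–20 ✗; 3' end AGG has 2 G/C ✓; Tm = 64.9 + 41·(12 − 16.4)/18 = 54.9°C ✓ — fails.
Candidate 3 (19 nt, A=5 T=4 G=2 C=8): length 19 ✓; 3' end GCA has 2 G/C ✓; Tm = 64.9 + 41·(10 − 16.4)/19 = 51.1°C ✓ — passes.
Candidate 4 (20 nt, A=5 T=2 G=6 C=7): length 20 ✓; 3' end GTC has 2 G/C ✓; Tm = 64.9 + 41·(13 − 16.4)/20 = 57.9°C, outside 46.7–57.0°C ✗ — fails.

Candidate 3 only.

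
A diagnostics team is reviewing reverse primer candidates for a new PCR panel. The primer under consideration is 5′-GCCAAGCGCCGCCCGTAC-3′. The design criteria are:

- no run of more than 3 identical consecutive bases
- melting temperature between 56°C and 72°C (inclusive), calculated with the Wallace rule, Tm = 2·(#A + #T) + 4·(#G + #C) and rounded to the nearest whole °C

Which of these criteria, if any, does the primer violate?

Base counts: A=3, T=1, G=5, C=9 (length 18).
homopolymer run: longest run = 3 ✓
Tm: Tm = 2·4 + 4·14 = 64°C ✓

Meets all criteria.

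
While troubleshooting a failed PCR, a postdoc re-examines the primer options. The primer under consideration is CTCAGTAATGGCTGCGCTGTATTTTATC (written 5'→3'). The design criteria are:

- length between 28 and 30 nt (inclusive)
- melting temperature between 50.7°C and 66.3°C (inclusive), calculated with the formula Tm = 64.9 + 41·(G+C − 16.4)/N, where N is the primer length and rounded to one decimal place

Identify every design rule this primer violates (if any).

Base counts: A=5, T=11, G=6, C=6 (length 28).
length: length 28 ✓
Tm: Tm = 64.9 + 41·(12 − 16.4)/28 = 58.5°C ✓

Meets all criteria.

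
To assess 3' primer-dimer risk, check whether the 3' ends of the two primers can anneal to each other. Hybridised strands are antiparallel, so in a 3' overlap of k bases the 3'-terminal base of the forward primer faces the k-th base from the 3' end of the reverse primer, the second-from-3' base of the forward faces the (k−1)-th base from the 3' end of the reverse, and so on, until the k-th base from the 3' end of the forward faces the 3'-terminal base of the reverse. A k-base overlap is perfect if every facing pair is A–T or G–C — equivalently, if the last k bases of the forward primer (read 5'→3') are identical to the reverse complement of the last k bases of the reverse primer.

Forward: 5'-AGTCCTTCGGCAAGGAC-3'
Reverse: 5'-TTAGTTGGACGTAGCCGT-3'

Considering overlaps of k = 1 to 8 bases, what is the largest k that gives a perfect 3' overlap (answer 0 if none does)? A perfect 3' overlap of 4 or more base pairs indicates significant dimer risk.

Last 8 bases (5'→3') — forward …GCAAGGAC, reverse …GTAGCCGT.
Reverse complement of the reverse primer's last 8 bases: ACGGCTAC; its first k bases are the reverse complement of the reverse primer's last k bases, so a perfect k-base overlap needs the forward primer's last k bases to equal them.
Comparing (forward last k vs required): k=1: C vs A ✗; k=2: AC vs AC ✓; k=3: GAC vs ACG ✗; k=4: GGAC vs ACGG ✗; k=5: AGGAC vs ACGGC ✗; k=6: AAGGAC vs ACGGCT ✗; k=7: CAAGGAC vs ACGGCTA ✗; k=8: GCAAGGAC vs ACGGCTAC ✗.
Only k = 2 is perfect, so the longest perfect 3' overlap is 2.

Longest perfect overlap: 2 complementary base pairs; below the dimer-risk threshold (threshold 4).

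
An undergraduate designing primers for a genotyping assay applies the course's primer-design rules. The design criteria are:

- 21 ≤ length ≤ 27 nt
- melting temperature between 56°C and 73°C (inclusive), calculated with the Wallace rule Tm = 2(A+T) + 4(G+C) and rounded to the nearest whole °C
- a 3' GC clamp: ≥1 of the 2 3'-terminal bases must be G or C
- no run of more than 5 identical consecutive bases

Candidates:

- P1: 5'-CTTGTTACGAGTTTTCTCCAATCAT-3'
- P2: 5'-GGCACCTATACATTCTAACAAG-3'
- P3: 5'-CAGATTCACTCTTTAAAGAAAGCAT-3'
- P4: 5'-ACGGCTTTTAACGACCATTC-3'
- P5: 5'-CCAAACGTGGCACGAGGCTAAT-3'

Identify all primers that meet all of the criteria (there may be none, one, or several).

P2 only.

P1 (25 nt, A=5 T=11 G=3 C=6): length 25 ✓; Tm = 2·16 + 4·9 = 68°C ✓; 3' end AT has 0 G/C, need ≥1 ✗; longest run = 4 ✓ — fails.
P2 (22 nt, A=8 T=5 G=3 C=6): length 22 ✓; Tm = 2·13 + 4·9 = 62°C ✓; 3' end AG has 1 G/C ✓; longest run = 2 ✓ — passes.
P3 (25 nt, A=10 T=7 G=3 C=5): length 25 ✓; Tm = 2·17 + 4·8 = 66°C ✓; 3' end AT has 0 G/C, need ≥1 ✗; longest run = 3 ✓ — fails.
P4 (20 nt, A=5 T=6 G=3 C=6): length 20, outside 21–27 ✗; Tm = 2·11 + 4·9 = 58°C ✓; 3' end TC has 1 G/C ✓; longest run = 4 ✓ — fails.
P5 (22 nt, A=7 T=3 G=6 C=6): length 22 ✓; Tm = 2·10 + 4·12 = 68°C ✓; 3' end AT has 0 G/C, need ≥1 ✗; longest run = 3 ✓ — fails.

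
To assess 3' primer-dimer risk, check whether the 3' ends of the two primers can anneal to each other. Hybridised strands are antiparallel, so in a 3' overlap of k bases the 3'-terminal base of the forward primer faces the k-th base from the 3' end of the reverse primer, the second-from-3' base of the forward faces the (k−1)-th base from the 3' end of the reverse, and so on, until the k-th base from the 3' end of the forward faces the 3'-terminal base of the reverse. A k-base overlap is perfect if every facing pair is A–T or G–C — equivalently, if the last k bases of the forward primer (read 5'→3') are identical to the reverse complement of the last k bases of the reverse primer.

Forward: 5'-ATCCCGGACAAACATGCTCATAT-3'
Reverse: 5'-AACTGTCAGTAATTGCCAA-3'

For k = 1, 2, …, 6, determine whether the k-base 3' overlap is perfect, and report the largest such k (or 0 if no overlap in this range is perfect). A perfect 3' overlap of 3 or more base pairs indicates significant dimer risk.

Longest perfect overlap: 1 complementary base pair; below the dimer-risk threshold (threshold 3).

Last 6 bases (5'→3') — forward …TCATAT, reverse …TGCCAA.
Reverse complement of the reverse primer's last 6 bases: TTGGCA; its first k bases are the reverse complement of the reverse primer's last k bases, so a perfect k-base overlap needs the forward primer's last k bases to equal them.
Comparing (forward last k vs required): k=1: T vs T ✓; k=2: AT vs TT ✗; k=3: TAT vs TTG ✗; k=4: ATAT vs TTGG ✗; k=5: CATAT vs TTGGC ✗; k=6: TCATAT vs TTGGCA ✗.
Only k = 1 is perfect, so the longest perfect 3' overlap is 1.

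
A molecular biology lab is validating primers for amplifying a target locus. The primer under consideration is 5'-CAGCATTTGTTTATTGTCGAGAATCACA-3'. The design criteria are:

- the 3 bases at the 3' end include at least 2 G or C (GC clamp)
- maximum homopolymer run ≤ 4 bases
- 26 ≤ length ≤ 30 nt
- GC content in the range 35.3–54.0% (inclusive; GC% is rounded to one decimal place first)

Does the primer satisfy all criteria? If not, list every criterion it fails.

Fails: GC clamp.

Base counts: A=8, T=10, G=5, C=5 (length 28).
GC clamp: 3' end ACA has 1 G/C, need ≥2 ✗
homopolymer run: longest run = 3 ✓
length: length 28 ✓
GC content: GC 10/28 = 35.7% ✓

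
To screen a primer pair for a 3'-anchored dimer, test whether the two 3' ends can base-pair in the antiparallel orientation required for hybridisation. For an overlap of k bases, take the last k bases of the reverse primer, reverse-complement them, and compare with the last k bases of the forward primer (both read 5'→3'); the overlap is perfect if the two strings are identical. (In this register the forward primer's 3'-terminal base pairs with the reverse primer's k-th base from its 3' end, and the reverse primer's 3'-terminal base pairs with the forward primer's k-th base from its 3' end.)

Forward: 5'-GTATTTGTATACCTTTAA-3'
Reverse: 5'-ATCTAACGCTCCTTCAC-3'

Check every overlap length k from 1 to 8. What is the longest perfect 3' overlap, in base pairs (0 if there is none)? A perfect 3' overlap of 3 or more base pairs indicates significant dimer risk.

Longest perfect overlap: 0 complementary base pairs; below the dimer-risk threshold (threshold 3).

Last 8 bases (5'→3') — forward …ACCTTTAA, reverse …TCCTTCAC.
Reverse complement of the reverse primer's last 8 bases: GTGAAGGA; its first k bases are the reverse complement of the reverse primer's last k bases, so a perfect k-base overlap needs the forward primer's last k bases to equal them.
Comparing (forward last k vs required): k=1: A vs G ✗; k=2: AA vs GT ✗; k=3: TAA vs GTG ✗; k=4: TTAA vs GTGA ✗; k=5: TTTAA vs GTGAA ✗; k=6: CTTTAA vs GTGAAG ✗; k=7: CCTTTAA vs GTGAAGG ✗; k=8: ACCTTTAA vs GTGAAGGA ✗.
No overlap length from 1 to 8 is perfect, so the longest perfect 3' overlap is 0.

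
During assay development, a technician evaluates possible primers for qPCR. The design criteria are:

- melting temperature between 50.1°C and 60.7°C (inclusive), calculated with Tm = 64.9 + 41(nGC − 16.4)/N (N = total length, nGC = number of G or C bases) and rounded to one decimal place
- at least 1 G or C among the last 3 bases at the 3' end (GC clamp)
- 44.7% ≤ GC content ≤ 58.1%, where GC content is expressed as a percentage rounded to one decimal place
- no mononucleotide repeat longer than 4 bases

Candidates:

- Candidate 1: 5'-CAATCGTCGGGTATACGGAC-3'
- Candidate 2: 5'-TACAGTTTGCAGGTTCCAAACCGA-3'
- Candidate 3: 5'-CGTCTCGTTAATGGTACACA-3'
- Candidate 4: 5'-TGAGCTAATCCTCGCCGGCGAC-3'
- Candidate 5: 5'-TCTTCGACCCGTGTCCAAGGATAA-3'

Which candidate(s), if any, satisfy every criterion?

Candidate 1 (20 nt, A=5 T=4 G=6 C=5): Tm = 64.9 + 41·(11 − 16.4)/20 = 53.8°C ✓; 3' end GAC has 2 G/C ✓; GC 11/20 = 55.0% ✓; longest run = 3 ✓ — passes.
Candidate 2 (24 nt, A=7 T=6 G=5 C=6): Tm = 64.9 + 41·(11 − 16.4)/24 = 55.7°C ✓; 3' end CGA has 2 G/C ✓; GC 11/24 = 45.8% ✓; longest run = 3 ✓ — passes.
Candidate 3 (20 nt, A=5 T=6 G=4 C=5): Tm = 64.9 + 41·(9 − 16.4)/20 = 49.7°C, outside 50.1–60.7°C ✗; 3' end ACA has 1 G/C ✓; GC 9/20 = 45.0% ✓; longest run = 2 ✓ — fails.
Candidate 4 (22 nt, A=4 T=4 G=6 C=8): Tm = 64.9 + 41·(14 − 16.4)/22 = 60.4°C ✓; 3' end GAC has 2 G/C ✓; GC 14/22 = 63.6%, outside 44.7–58.1% ✗; longest run = 2 ✓ — fails.
Candidate 5 (24 nt, A=6 T=6 G=5 C=7): Tm = 64.9 + 41·(12 − 16.4)/24 = 57.4°C ✓; 3' end TAA has 0 G/C, need ≥1 ✗; GC 12/24 = 50.0% ✓; longest run = 3 ✓ — fails.

Candidate 1 and Candidate 2.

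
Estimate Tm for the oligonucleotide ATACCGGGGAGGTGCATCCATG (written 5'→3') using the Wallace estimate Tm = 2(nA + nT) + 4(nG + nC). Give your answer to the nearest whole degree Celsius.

Base counts: A=5, T=4, G=8, C=5 (length 22).
Tm = 2·(5+4) + 4·(8+5) = 2·9 + 4·13 = 18 + 52 = 70°C.

70°C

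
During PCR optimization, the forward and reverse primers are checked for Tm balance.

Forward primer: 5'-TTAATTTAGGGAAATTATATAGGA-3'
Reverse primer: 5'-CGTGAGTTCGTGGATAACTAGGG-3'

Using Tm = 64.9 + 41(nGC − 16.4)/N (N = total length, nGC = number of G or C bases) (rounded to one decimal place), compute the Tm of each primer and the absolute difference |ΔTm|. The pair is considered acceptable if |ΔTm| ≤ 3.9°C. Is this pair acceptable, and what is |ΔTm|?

Forward: G+C = 5, N = 24 → Tm = 64.9 + 41·(5 − 16.4)/24 = 45.4°C.
Reverse: G+C = 12, N = 23 → Tm = 64.9 + 41·(12 − 16.4)/23 = 57.1°C.
|ΔTm| = |45.4 − 57.1| = 11.7°C, > 3.9°C.

|ΔTm| = 11.7°C; the pair is not acceptable.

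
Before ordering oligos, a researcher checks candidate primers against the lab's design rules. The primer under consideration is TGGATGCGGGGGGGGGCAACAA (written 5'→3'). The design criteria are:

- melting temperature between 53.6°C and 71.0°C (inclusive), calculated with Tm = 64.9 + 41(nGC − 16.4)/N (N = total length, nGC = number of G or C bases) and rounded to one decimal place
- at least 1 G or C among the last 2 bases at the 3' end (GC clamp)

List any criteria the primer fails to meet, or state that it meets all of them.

Base counts: A=5, T=2, G=12, C=3 (length 22).
Tm: Tm = 64.9 + 41·(15 − 16.4)/22 = 62.3°C ✓
GC clamp: 3' end AA has 0 G/C, need ≥1 ✗

Fails: GC clamp.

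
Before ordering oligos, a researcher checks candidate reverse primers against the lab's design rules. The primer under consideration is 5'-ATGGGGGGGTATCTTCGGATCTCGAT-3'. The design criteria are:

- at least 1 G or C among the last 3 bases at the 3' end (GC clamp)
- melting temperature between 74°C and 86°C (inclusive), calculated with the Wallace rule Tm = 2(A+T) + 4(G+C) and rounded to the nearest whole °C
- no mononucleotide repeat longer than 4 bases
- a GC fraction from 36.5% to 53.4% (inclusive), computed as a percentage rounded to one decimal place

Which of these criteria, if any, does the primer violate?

Fails: homopolymer run, GC content.

Base counts: A=4, T=8, G=10, C=4 (length 26).
GC clamp: 3' end GAT has 1 G/C ✓
Tm: Tm = 2·12 + 4·14 = 80°C ✓
homopolymer run: longest run = 7, exceeds 4 ✗
GC content: GC 14/26 = 53.8%, outside 36.5–53.4% ✗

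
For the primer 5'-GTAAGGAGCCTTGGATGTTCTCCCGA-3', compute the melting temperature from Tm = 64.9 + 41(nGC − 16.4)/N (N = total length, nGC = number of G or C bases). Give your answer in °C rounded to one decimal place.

61.1°C

Base counts: A=5, T=7, G=8, C=6; G+C = 14, N = 26.
Tm = 64.9 + 41·(14 − 16.4)/26 = 64.9 + -98.40/26 = 61.1°C.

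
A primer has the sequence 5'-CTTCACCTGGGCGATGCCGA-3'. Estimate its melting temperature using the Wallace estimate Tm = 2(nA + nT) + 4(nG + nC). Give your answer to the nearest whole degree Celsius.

66°C

Base counts: A=3, T=4, G=6, C=7 (length 20).
Tm = 2·(3+4) + 4·(6+7) = 2·7 + 4·13 = 14 + 52 = 66°C.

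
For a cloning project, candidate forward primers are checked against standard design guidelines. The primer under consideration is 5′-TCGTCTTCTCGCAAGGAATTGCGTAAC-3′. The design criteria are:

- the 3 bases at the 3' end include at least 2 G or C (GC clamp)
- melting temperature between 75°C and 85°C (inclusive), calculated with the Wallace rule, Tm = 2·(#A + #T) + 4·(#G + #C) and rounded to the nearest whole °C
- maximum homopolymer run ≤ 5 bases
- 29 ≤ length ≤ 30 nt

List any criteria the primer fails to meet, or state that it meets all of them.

Base counts: A=6, T=8, G=6, C=7 (length 27).
GC clamp: 3' end AAC has 1 G/C, need ≥2 ✗
Tm: Tm = 2·14 + 4·13 = 80°C ✓
homopolymer run: longest run = 2 ✓
length: length 27, outside 29–30 ✗

Fails: GC clamp, length.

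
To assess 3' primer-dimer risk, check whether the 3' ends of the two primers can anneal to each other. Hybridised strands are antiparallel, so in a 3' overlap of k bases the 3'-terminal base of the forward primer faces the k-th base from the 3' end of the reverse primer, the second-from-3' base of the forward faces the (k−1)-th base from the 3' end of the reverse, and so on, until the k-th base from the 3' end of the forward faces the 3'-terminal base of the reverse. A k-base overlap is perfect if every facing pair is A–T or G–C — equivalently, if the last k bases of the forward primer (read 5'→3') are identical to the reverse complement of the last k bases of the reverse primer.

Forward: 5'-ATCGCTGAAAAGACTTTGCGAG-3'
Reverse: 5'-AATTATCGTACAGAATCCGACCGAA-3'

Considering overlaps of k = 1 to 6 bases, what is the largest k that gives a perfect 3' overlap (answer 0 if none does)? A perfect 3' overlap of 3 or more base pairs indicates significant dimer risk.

Last 6 bases (5'→3') — forward …TGCGAG, reverse …ACCGAA.
Reverse complement of the reverse primer's last 6 bases: TTCGGT; its first k bases are the reverse complement of the reverse primer's last k bases, so a perfect k-base overlap needs the forward primer's last k bases to equal them.
Comparing (forward last k vs required): k=1: G vs T ✗; k=2: AG vs TT ✗; k=3: GAG vs TTC ✗; k=4: CGAG vs TTCG ✗; k=5: GCGAG vs TTCGG ✗; k=6: TGCGAG vs TTCGGT ✗.
No overlap length from 1 to 6 is perfect, so the longest perfect 3' overlap is 0.

Longest perfect overlap: 0 complementary base pairs; below the dimer-risk threshold (threshold 3).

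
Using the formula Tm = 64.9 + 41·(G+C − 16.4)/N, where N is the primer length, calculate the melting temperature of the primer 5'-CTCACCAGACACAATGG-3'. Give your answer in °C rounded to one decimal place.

47.1°C

Base counts: A=6, T=2, G=3, C=6; G+C = 9, N = 17.
Tm = 64.9 + 41·(9 − 16.4)/17 = 64.9 + -303.40/17 = 47.1°C.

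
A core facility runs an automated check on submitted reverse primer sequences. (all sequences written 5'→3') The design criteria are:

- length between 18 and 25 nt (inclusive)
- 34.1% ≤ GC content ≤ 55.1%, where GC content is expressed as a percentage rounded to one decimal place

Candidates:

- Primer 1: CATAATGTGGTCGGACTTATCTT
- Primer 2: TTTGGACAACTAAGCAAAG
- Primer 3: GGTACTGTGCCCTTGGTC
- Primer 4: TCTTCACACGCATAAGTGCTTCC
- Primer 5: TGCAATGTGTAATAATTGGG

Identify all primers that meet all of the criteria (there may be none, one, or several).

Primer 1 (23 nt, A=5 T=9 G=5 C=4): length 23 ✓; GC 9/23 = 39.1% ✓ — passes.
Primer 2 (19 nt, A=8 T=4 G=4 C=3): length 19 ✓; GC 7/19 = 36.8% ✓ — passes.
Primer 3 (18 nt, A=1 T=6 G=6 C=5): length 18 ✓; GC 11/18 = 61.1%, outside 34.1–55.1% ✗ — fails.
Primer 4 (23 nt, A=5 T=7 G=3 C=8): length 23 ✓; GC 11/23 = 47.8% ✓ — passes.
Primer 5 (20 nt, A=6 T=7 G=6 C=1): length 20 ✓; GC 7/20 = 35.0% ✓ — passes.

Primer 1, Primer 2, Primer 4 and Primer 5.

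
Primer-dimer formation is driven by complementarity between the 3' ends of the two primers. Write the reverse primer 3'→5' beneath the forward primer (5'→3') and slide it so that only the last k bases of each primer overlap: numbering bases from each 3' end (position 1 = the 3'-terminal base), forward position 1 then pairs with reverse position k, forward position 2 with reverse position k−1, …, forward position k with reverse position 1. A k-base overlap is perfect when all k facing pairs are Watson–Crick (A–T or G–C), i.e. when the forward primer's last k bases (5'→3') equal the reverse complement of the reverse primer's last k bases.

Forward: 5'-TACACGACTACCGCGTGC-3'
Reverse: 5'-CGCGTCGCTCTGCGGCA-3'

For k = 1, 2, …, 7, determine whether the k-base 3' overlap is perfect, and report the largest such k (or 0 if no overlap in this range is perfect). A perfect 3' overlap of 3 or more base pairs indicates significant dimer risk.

Longest perfect overlap: 3 complementary base pairs; significant dimer risk (threshold 3).

Last 7 bases (5'→3') — forward …CGCGTGC, reverse …TGCGGCA.
Reverse complement of the reverse primer's last 7 bases: TGCCGCA; its first k bases are the reverse complement of the reverse primer's last k bases, so a perfect k-base overlap needs the forward primer's last k bases to equal them.
Comparing (forward last k vs required): k=1: C vs T ✗; k=2: GC vs TG ✗; k=3: TGC vs TGC ✓; k=4: GTGC vs TGCC ✗; k=5: CGTGC vs TGCCG ✗; k=6: GCGTGC vs TGCCGC ✗; k=7: CGCGTGC vs TGCCGCA ✗.
Only k = 3 is perfect, so the longest perfect 3' overlap is 3.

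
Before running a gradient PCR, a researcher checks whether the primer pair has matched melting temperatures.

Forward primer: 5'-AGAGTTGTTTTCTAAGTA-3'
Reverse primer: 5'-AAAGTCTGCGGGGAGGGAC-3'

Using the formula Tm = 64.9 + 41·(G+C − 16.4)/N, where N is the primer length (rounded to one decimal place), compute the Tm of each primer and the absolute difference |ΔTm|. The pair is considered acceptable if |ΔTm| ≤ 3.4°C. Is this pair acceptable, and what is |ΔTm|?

|ΔTm| = 16.5°C; the pair is not acceptable.

Forward: G+C = 5, N = 18 → Tm = 64.9 + 41·(5 − 16.4)/18 = 38.9°C.
Reverse: G+C = 12, N = 19 → Tm = 64.9 + 41·(12 − 16.4)/19 = 55.4°C.
|ΔTm| = |38.9 − 55.4| = 16.5°C, > 3.4°C.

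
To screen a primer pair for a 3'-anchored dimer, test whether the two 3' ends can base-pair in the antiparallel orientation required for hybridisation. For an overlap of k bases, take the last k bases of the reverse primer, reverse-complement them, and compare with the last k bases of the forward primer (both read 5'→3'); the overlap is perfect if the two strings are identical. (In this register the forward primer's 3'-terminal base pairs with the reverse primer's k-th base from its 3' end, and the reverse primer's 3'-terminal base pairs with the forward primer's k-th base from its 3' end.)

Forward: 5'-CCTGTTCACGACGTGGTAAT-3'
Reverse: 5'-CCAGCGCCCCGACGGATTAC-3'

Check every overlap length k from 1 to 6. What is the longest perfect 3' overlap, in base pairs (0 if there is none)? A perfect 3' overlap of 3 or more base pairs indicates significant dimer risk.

Last 6 bases (5'→3') — forward …GGTAAT, reverse …GATTAC.
Reverse complement of the reverse primer's last 6 bases: GTAATC; its first k bases are the reverse complement of the reverse primer's last k bases, so a perfect k-base overlap needs the forward primer's last k bases to equal them.
Comparing (forward last k vs required): k=1: T vs G ✗; k=2: AT vs GT ✗; k=3: AAT vs GTA ✗; k=4: TAAT vs GTAA ✗; k=5: GTAAT vs GTAAT ✓; k=6: GGTAAT vs GTAATC ✗.
Only k = 5 is perfect, so the longest perfect 3' overlap is 5.

Longest perfect overlap: 5 complementary base pairs; significant dimer risk (threshold 3).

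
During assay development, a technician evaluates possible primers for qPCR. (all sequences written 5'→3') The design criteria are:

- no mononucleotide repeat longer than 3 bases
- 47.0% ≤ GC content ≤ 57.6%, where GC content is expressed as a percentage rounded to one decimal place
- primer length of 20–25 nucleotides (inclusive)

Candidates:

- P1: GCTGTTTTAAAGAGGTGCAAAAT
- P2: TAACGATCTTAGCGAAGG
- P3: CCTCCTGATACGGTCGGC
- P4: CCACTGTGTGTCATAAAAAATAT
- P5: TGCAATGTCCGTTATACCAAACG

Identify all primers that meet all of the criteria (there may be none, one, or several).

None of the candidates satisfy all criteria.

P1 (23 nt, A=8 T=7 G=6 C=2): longest run = 4, exceeds 3 ✗; GC 8/23 = 34.8%, outside 47.0–57.6% ✗; length 23 ✓ — fails.
P2 (18 nt, A=6 T=4 G=5 C=3): longest run = 2 ✓; GC 8/18 = 44.4%, outside 47.0–57.6% ✗; length 18, outside 20–25 ✗ — fails.
P3 (18 nt, A=2 T=4 G=5 C=7): longest run = 2 ✓; GC 12/18 = 66.7%, outside 47.0–57.6% ✗; length 18, outside 20–25 ✗ — fails.
P4 (23 nt, A=9 T=7 G=3 C=4): longest run = 6, exceeds 3 ✗; GC 7/23 = 30.4%, outside 47.0–57.6% ✗; length 23 ✓ — fails.
P5 (23 nt, A=7 T=6 G=4 C=6): longest run = 3 ✓; GC 10/23 = 43.5%, outside 47.0–57.6% ✗; length 23 ✓ — fails.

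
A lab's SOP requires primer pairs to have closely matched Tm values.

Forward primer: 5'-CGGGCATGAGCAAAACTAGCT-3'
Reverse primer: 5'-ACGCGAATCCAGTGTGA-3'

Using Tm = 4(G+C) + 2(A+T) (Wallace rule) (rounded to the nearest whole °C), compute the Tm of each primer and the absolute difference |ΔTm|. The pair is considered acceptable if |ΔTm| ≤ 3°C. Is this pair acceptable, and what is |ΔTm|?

Forward: A=7 T=3 G=6 C=5 → Tm = 2·10 + 4·11 = 64°C.
Reverse: A=5 T=3 G=5 C=4 → Tm = 2·8 + 4·9 = 52°C.
|ΔTm| = |64 − 52| = 12°C, > 3°C.

|ΔTm| = 12°C; the pair is not acceptable.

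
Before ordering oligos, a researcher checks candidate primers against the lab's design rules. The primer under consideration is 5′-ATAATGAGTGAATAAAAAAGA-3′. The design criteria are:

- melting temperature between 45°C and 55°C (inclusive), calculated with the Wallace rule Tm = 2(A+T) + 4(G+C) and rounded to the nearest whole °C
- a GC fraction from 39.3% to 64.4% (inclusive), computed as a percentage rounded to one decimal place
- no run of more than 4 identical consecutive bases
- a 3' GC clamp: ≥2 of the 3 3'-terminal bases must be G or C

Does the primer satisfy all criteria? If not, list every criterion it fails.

Fails: GC content, homopolymer run, GC clamp.

Base counts: A=13, T=4, G=4, C=0 (length 21).
Tm: Tm = 2·17 + 4·4 = 50°C ✓
GC content: GC 4/21 = 19.0%, outside 39.3–64.4% ✗
homopolymer run: longest run = 6, exceeds 4 ✗
GC clamp: 3' end AGA has 1 G/C, need ≥2 ✗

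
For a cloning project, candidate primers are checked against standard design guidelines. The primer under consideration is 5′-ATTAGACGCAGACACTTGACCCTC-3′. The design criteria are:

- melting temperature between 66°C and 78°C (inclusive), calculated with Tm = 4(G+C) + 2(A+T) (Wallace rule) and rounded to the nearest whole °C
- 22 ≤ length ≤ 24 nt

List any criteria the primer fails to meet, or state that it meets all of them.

Meets all criteria.

Base counts: A=7, T=5, G=4, C=8 (length 24).
Tm: Tm = 2·12 + 4·12 = 72°C ✓
length: length 24 ✓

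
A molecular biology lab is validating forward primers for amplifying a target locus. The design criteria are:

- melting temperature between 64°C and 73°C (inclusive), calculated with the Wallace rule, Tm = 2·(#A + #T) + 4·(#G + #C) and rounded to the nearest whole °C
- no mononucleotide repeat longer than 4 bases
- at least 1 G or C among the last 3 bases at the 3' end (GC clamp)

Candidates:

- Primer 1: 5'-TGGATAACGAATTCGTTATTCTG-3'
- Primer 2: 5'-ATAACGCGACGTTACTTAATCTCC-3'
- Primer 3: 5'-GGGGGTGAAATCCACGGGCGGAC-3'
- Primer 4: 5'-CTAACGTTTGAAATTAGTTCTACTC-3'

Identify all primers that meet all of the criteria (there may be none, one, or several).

Primer 1 (23 nt, A=6 T=9 G=5 C=3): Tm = 2·15 + 4·8 = 62°C, outside 64–73°C ✗; longest run = 2 ✓; 3' end CTG has 2 G/C ✓ — fails.
Primer 2 (24 nt, A=7 T=7 G=3 C=7): Tm = 2·14 + 4·10 = 68°C ✓; longest run = 2 ✓; 3' end TCC has 2 G/C ✓ — passes.
Primer 3 (23 nt, A=5 T=2 G=11 C=5): Tm = 2·7 + 4·16 = 78°C, outside 64–73°C ✗; longest run = 5, exceeds 4 ✗; 3' end GAC has 2 G/C ✓ — fails.
Primer 4 (25 nt, A=7 T=10 G=3 C=5): Tm = 2·17 + 4·8 = 66°C ✓; longest run = 3 ✓; 3' end CTC has 2 G/C ✓ — passes.

Primer 2 and Primer 4.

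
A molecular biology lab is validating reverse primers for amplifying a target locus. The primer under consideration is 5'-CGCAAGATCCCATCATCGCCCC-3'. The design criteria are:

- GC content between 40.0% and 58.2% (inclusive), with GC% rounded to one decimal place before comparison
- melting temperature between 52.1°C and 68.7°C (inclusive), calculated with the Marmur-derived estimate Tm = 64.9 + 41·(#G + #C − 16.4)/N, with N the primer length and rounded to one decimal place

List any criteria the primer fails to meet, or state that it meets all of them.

Fails: GC content.

Base counts: A=5, T=3, G=3, C=11 (length 22).
GC content: GC 14/22 = 63.6%, outside 40.0–58.2% ✗
Tm: Tm = 64.9 + 41·(14 − 16.4)/22 = 60.4°C ✓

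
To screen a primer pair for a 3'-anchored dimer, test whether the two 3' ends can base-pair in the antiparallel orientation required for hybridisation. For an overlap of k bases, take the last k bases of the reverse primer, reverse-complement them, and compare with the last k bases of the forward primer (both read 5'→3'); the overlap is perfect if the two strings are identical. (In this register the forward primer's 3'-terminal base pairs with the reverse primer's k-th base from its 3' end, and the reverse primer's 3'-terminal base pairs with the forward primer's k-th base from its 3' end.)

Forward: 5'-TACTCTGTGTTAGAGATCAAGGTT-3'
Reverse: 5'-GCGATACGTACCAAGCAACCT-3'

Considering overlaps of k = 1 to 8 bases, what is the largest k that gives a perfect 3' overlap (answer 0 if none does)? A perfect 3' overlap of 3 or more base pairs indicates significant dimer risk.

Longest perfect overlap: 5 complementary base pairs; significant dimer risk (threshold 3).

Last 8 bases (5'→3') — forward …TCAAGGTT, reverse …AGCAACCT.
Reverse complement of the reverse primer's last 8 bases: AGGTTGCT; its first k bases are the reverse complement of the reverse primer's last k bases, so a perfect k-base overlap needs the forward primer's last k bases to equal them.
Comparing (forward last k vs required): k=1: T vs A ✗; k=2: TT vs AG ✗; k=3: GTT vs AGG ✗; k=4: GGTT vs AGGT ✗; k=5: AGGTT vs AGGTT ✓; k=6: AAGGTT vs AGGTTG ✗; k=7: CAAGGTT vs AGGTTGC ✗; k=8: TCAAGGTT vs AGGTTGCT ✗.
Only k = 5 is perfect, so the longest perfect 3' overlap is 5.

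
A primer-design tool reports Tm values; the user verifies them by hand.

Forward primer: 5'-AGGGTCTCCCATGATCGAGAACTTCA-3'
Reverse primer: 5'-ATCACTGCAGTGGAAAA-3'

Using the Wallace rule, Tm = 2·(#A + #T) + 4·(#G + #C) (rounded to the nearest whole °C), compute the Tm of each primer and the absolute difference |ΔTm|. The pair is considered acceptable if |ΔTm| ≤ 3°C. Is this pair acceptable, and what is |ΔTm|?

Forward: A=7 T=6 G=6 C=7 → Tm = 2·13 + 4·13 = 78°C.
Reverse: A=7 T=3 G=4 C=3 → Tm = 2·10 + 4·7 = 48°C.
|ΔTm| = |78 − 48| = 30°C, > 3°C.

|ΔTm| = 30°C; the pair is not acceptable.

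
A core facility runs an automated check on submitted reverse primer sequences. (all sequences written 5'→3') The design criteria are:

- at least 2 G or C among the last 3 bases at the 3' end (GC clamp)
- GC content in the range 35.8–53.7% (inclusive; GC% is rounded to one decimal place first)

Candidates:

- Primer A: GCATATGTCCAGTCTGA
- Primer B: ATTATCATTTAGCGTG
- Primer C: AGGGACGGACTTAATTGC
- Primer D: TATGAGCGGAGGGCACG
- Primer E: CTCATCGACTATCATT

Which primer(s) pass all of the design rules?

Primer A (17 nt, A=4 T=5 G=4 C=4): 3' end TGA has 1 G/C, need ≥2 ✗; GC 8/17 = 47.1% ✓ — fails.
Primer B (16 nt, A=4 T=7 G=3 C=2): 3' end GTG has 2 G/C ✓; GC 5/16 = 31.3%, outside 35.8–53.7% ✗ — fails.
Primer C (18 nt, A=5 T=4 G=6 C=3): 3' end TGC has 2 G/C ✓; GC 9/18 = 50.0% ✓ — passes.
Primer D (17 nt, A=4 T=2 G=8 C=3): 3' end ACG has 2 G/C ✓; GC 11/17 = 64.7%, outside 35.8–53.7% ✗ — fails.
Primer E (16 nt, A=4 T=6 G=1 C=5): 3' end ATT has 0 G/C, need ≥2 ✗; GC 6/16 = 37.5% ✓ — fails.

Primer C only.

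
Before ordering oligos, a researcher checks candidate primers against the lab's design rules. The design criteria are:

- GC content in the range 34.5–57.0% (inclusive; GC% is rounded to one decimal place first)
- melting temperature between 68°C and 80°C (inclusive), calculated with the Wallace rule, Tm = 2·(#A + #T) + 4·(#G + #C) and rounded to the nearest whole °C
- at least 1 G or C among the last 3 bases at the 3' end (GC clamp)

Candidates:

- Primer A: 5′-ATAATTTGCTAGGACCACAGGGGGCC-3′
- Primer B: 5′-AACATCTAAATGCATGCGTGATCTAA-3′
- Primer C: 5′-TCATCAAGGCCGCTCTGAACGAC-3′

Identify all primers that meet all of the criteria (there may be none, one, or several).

Primer A and Primer C.

Primer A (26 nt, A=7 T=5 G=8 C=6): GC 14/26 = 53.8% ✓; Tm = 2·12 + 4·14 = 80°C ✓; 3' end GCC has 3 G/C ✓ — passes.
Primer B (26 nt, A=10 T=7 G=4 C=5): GC 9/26 = 34.6% ✓; Tm = 2·17 + 4·9 = 70°C ✓; 3' end TAA has 0 G/C, need ≥1 ✗ — fails.
Primer C (23 nt, A=6 T=4 G=5 C=8): GC 13/23 = 56.5% ✓; Tm = 2·10 + 4·13 = 72°C ✓; 3' end GAC has 2 G/C ✓ — passes.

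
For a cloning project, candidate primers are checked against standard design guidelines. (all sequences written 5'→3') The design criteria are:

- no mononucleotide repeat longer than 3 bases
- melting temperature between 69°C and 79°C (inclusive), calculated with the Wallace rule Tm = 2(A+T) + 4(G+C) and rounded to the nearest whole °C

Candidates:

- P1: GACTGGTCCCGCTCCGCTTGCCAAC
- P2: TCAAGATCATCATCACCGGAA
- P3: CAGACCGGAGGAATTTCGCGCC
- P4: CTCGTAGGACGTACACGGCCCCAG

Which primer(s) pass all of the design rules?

P1 (25 nt, A=3 T=5 G=6 C=11): longest run = 3 ✓; Tm = 2·8 + 4·17 = 84°C, outside 69–79°C ✗ — fails.
P2 (21 nt, A=8 T=4 G=3 C=6): longest run = 2 ✓; Tm = 2·12 + 4·9 = 60°C, outside 69–79°C ✗ — fails.
P3 (22 nt, A=5 T=3 G=7 C=7): longest run = 3 ✓; Tm = 2·8 + 4·14 = 72°C ✓ — passes.
P4 (24 nt, A=5 T=3 G=7 C=9): longest run = 4, exceeds 3 ✗; Tm = 2·8 + 4·16 = 80°C, outside 69–79°C ✗ — fails.

P3 only.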